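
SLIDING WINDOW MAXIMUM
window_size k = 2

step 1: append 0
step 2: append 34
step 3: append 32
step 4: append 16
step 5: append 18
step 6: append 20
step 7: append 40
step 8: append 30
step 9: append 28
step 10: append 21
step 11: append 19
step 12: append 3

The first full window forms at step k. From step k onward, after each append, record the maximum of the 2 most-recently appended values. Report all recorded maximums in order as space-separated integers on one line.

Answer: 34 34 32 18 20 40 40 30 28 21 19

Derivation:
step 1: append 0 -> window=[0] (not full yet)
step 2: append 34 -> window=[0, 34] -> max=34
step 3: append 32 -> window=[34, 32] -> max=34
step 4: append 16 -> window=[32, 16] -> max=32
step 5: append 18 -> window=[16, 18] -> max=18
step 6: append 20 -> window=[18, 20] -> max=20
step 7: append 40 -> window=[20, 40] -> max=40
step 8: append 30 -> window=[40, 30] -> max=40
step 9: append 28 -> window=[30, 28] -> max=30
step 10: append 21 -> window=[28, 21] -> max=28
step 11: append 19 -> window=[21, 19] -> max=21
step 12: append 3 -> window=[19, 3] -> max=19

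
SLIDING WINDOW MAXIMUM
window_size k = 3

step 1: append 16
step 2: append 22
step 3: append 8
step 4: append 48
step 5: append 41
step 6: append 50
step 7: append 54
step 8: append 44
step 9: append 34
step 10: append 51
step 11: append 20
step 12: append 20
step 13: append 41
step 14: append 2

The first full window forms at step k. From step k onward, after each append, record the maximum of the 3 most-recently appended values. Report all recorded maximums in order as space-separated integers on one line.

step 1: append 16 -> window=[16] (not full yet)
step 2: append 22 -> window=[16, 22] (not full yet)
step 3: append 8 -> window=[16, 22, 8] -> max=22
step 4: append 48 -> window=[22, 8, 48] -> max=48
step 5: append 41 -> window=[8, 48, 41] -> max=48
step 6: append 50 -> window=[48, 41, 50] -> max=50
step 7: append 54 -> window=[41, 50, 54] -> max=54
step 8: append 44 -> window=[50, 54, 44] -> max=54
step 9: append 34 -> window=[54, 44, 34] -> max=54
step 10: append 51 -> window=[44, 34, 51] -> max=51
step 11: append 20 -> window=[34, 51, 20] -> max=51
step 12: append 20 -> window=[51, 20, 20] -> max=51
step 13: append 41 -> window=[20, 20, 41] -> max=41
step 14: append 2 -> window=[20, 41, 2] -> max=41

Answer: 22 48 48 50 54 54 54 51 51 51 41 41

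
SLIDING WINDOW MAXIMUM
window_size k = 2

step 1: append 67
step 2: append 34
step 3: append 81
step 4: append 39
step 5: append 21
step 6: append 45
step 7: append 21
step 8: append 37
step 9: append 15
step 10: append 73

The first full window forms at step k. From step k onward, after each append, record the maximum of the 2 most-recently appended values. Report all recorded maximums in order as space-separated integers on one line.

step 1: append 67 -> window=[67] (not full yet)
step 2: append 34 -> window=[67, 34] -> max=67
step 3: append 81 -> window=[34, 81] -> max=81
step 4: append 39 -> window=[81, 39] -> max=81
step 5: append 21 -> window=[39, 21] -> max=39
step 6: append 45 -> window=[21, 45] -> max=45
step 7: append 21 -> window=[45, 21] -> max=45
step 8: append 37 -> window=[21, 37] -> max=37
step 9: append 15 -> window=[37, 15] -> max=37
step 10: append 73 -> window=[15, 73] -> max=73

Answer: 67 81 81 39 45 45 37 37 73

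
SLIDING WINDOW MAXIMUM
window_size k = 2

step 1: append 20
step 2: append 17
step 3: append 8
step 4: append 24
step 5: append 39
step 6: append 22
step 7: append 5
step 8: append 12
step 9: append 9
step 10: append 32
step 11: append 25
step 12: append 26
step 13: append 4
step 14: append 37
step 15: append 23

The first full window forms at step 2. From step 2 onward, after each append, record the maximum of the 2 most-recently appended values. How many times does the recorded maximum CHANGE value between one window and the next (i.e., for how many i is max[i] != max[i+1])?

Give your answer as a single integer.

Answer: 8

Derivation:
step 1: append 20 -> window=[20] (not full yet)
step 2: append 17 -> window=[20, 17] -> max=20
step 3: append 8 -> window=[17, 8] -> max=17
step 4: append 24 -> window=[8, 24] -> max=24
step 5: append 39 -> window=[24, 39] -> max=39
step 6: append 22 -> window=[39, 22] -> max=39
step 7: append 5 -> window=[22, 5] -> max=22
step 8: append 12 -> window=[5, 12] -> max=12
step 9: append 9 -> window=[12, 9] -> max=12
step 10: append 32 -> window=[9, 32] -> max=32
step 11: append 25 -> window=[32, 25] -> max=32
step 12: append 26 -> window=[25, 26] -> max=26
step 13: append 4 -> window=[26, 4] -> max=26
step 14: append 37 -> window=[4, 37] -> max=37
step 15: append 23 -> window=[37, 23] -> max=37
Recorded maximums: 20 17 24 39 39 22 12 12 32 32 26 26 37 37
Changes between consecutive maximums: 8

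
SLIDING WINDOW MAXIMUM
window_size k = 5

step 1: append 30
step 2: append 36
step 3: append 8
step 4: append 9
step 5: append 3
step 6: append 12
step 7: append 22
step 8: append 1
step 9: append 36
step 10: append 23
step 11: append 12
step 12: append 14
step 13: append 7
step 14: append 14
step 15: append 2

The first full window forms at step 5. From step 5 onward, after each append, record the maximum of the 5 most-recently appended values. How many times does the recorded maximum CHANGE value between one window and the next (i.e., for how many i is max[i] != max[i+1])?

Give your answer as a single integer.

Answer: 4

Derivation:
step 1: append 30 -> window=[30] (not full yet)
step 2: append 36 -> window=[30, 36] (not full yet)
step 3: append 8 -> window=[30, 36, 8] (not full yet)
step 4: append 9 -> window=[30, 36, 8, 9] (not full yet)
step 5: append 3 -> window=[30, 36, 8, 9, 3] -> max=36
step 6: append 12 -> window=[36, 8, 9, 3, 12] -> max=36
step 7: append 22 -> window=[8, 9, 3, 12, 22] -> max=22
step 8: append 1 -> window=[9, 3, 12, 22, 1] -> max=22
step 9: append 36 -> window=[3, 12, 22, 1, 36] -> max=36
step 10: append 23 -> window=[12, 22, 1, 36, 23] -> max=36
step 11: append 12 -> window=[22, 1, 36, 23, 12] -> max=36
step 12: append 14 -> window=[1, 36, 23, 12, 14] -> max=36
step 13: append 7 -> window=[36, 23, 12, 14, 7] -> max=36
step 14: append 14 -> window=[23, 12, 14, 7, 14] -> max=23
step 15: append 2 -> window=[12, 14, 7, 14, 2] -> max=14
Recorded maximums: 36 36 22 22 36 36 36 36 36 23 14
Changes between consecutive maximums: 4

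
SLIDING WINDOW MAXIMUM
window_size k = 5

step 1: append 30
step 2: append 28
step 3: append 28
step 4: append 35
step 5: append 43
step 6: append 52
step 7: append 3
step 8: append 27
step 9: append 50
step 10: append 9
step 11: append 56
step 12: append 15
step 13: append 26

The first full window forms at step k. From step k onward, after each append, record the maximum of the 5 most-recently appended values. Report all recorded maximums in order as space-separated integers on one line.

Answer: 43 52 52 52 52 52 56 56 56

Derivation:
step 1: append 30 -> window=[30] (not full yet)
step 2: append 28 -> window=[30, 28] (not full yet)
step 3: append 28 -> window=[30, 28, 28] (not full yet)
step 4: append 35 -> window=[30, 28, 28, 35] (not full yet)
step 5: append 43 -> window=[30, 28, 28, 35, 43] -> max=43
step 6: append 52 -> window=[28, 28, 35, 43, 52] -> max=52
step 7: append 3 -> window=[28, 35, 43, 52, 3] -> max=52
step 8: append 27 -> window=[35, 43, 52, 3, 27] -> max=52
step 9: append 50 -> window=[43, 52, 3, 27, 50] -> max=52
step 10: append 9 -> window=[52, 3, 27, 50, 9] -> max=52
step 11: append 56 -> window=[3, 27, 50, 9, 56] -> max=56
step 12: append 15 -> window=[27, 50, 9, 56, 15] -> max=56
step 13: append 26 -> window=[50, 9, 56, 15, 26] -> max=56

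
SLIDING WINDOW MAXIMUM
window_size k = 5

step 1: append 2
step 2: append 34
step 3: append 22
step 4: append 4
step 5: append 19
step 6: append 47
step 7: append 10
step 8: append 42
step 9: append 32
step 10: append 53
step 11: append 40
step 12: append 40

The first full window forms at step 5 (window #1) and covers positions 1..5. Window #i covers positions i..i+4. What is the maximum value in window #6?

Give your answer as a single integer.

Answer: 53

Derivation:
step 1: append 2 -> window=[2] (not full yet)
step 2: append 34 -> window=[2, 34] (not full yet)
step 3: append 22 -> window=[2, 34, 22] (not full yet)
step 4: append 4 -> window=[2, 34, 22, 4] (not full yet)
step 5: append 19 -> window=[2, 34, 22, 4, 19] -> max=34
step 6: append 47 -> window=[34, 22, 4, 19, 47] -> max=47
step 7: append 10 -> window=[22, 4, 19, 47, 10] -> max=47
step 8: append 42 -> window=[4, 19, 47, 10, 42] -> max=47
step 9: append 32 -> window=[19, 47, 10, 42, 32] -> max=47
step 10: append 53 -> window=[47, 10, 42, 32, 53] -> max=53
Window #6 max = 53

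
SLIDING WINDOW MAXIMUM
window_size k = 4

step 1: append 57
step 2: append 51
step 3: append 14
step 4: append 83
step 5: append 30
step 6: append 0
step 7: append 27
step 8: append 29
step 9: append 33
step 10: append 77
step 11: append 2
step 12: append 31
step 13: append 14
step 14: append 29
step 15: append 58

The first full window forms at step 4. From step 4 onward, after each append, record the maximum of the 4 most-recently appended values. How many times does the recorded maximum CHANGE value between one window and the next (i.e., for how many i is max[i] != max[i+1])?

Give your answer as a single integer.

Answer: 5

Derivation:
step 1: append 57 -> window=[57] (not full yet)
step 2: append 51 -> window=[57, 51] (not full yet)
step 3: append 14 -> window=[57, 51, 14] (not full yet)
step 4: append 83 -> window=[57, 51, 14, 83] -> max=83
step 5: append 30 -> window=[51, 14, 83, 30] -> max=83
step 6: append 0 -> window=[14, 83, 30, 0] -> max=83
step 7: append 27 -> window=[83, 30, 0, 27] -> max=83
step 8: append 29 -> window=[30, 0, 27, 29] -> max=30
step 9: append 33 -> window=[0, 27, 29, 33] -> max=33
step 10: append 77 -> window=[27, 29, 33, 77] -> max=77
step 11: append 2 -> window=[29, 33, 77, 2] -> max=77
step 12: append 31 -> window=[33, 77, 2, 31] -> max=77
step 13: append 14 -> window=[77, 2, 31, 14] -> max=77
step 14: append 29 -> window=[2, 31, 14, 29] -> max=31
step 15: append 58 -> window=[31, 14, 29, 58] -> max=58
Recorded maximums: 83 83 83 83 30 33 77 77 77 77 31 58
Changes between consecutive maximums: 5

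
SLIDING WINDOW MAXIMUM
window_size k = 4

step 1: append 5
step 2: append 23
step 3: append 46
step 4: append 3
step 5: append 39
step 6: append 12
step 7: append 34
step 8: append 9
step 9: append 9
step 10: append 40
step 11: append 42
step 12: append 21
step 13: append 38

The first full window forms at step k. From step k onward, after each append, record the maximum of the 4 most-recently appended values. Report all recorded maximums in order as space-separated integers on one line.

Answer: 46 46 46 39 39 34 40 42 42 42

Derivation:
step 1: append 5 -> window=[5] (not full yet)
step 2: append 23 -> window=[5, 23] (not full yet)
step 3: append 46 -> window=[5, 23, 46] (not full yet)
step 4: append 3 -> window=[5, 23, 46, 3] -> max=46
step 5: append 39 -> window=[23, 46, 3, 39] -> max=46
step 6: append 12 -> window=[46, 3, 39, 12] -> max=46
step 7: append 34 -> window=[3, 39, 12, 34] -> max=39
step 8: append 9 -> window=[39, 12, 34, 9] -> max=39
step 9: append 9 -> window=[12, 34, 9, 9] -> max=34
step 10: append 40 -> window=[34, 9, 9, 40] -> max=40
step 11: append 42 -> window=[9, 9, 40, 42] -> max=42
step 12: append 21 -> window=[9, 40, 42, 21] -> max=42
step 13: append 38 -> window=[40, 42, 21, 38] -> max=42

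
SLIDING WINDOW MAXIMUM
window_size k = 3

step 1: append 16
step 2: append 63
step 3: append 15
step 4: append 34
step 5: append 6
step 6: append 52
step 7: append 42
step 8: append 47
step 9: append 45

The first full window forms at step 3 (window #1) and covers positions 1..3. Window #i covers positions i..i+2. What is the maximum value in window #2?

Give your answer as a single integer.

step 1: append 16 -> window=[16] (not full yet)
step 2: append 63 -> window=[16, 63] (not full yet)
step 3: append 15 -> window=[16, 63, 15] -> max=63
step 4: append 34 -> window=[63, 15, 34] -> max=63
Window #2 max = 63

Answer: 63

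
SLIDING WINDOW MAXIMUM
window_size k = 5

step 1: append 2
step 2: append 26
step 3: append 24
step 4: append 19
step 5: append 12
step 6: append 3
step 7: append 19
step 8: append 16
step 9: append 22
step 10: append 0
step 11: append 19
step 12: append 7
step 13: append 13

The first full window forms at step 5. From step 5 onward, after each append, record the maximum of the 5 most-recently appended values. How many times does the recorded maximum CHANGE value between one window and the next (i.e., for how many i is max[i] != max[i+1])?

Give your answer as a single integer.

step 1: append 2 -> window=[2] (not full yet)
step 2: append 26 -> window=[2, 26] (not full yet)
step 3: append 24 -> window=[2, 26, 24] (not full yet)
step 4: append 19 -> window=[2, 26, 24, 19] (not full yet)
step 5: append 12 -> window=[2, 26, 24, 19, 12] -> max=26
step 6: append 3 -> window=[26, 24, 19, 12, 3] -> max=26
step 7: append 19 -> window=[24, 19, 12, 3, 19] -> max=24
step 8: append 16 -> window=[19, 12, 3, 19, 16] -> max=19
step 9: append 22 -> window=[12, 3, 19, 16, 22] -> max=22
step 10: append 0 -> window=[3, 19, 16, 22, 0] -> max=22
step 11: append 19 -> window=[19, 16, 22, 0, 19] -> max=22
step 12: append 7 -> window=[16, 22, 0, 19, 7] -> max=22
step 13: append 13 -> window=[22, 0, 19, 7, 13] -> max=22
Recorded maximums: 26 26 24 19 22 22 22 22 22
Changes between consecutive maximums: 3

Answer: 3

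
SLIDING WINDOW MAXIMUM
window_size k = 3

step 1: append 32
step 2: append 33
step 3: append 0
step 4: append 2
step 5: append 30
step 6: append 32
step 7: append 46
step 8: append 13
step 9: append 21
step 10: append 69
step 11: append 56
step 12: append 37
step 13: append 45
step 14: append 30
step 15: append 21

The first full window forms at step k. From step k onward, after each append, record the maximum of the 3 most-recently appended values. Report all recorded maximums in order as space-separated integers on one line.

Answer: 33 33 30 32 46 46 46 69 69 69 56 45 45

Derivation:
step 1: append 32 -> window=[32] (not full yet)
step 2: append 33 -> window=[32, 33] (not full yet)
step 3: append 0 -> window=[32, 33, 0] -> max=33
step 4: append 2 -> window=[33, 0, 2] -> max=33
step 5: append 30 -> window=[0, 2, 30] -> max=30
step 6: append 32 -> window=[2, 30, 32] -> max=32
step 7: append 46 -> window=[30, 32, 46] -> max=46
step 8: append 13 -> window=[32, 46, 13] -> max=46
step 9: append 21 -> window=[46, 13, 21] -> max=46
step 10: append 69 -> window=[13, 21, 69] -> max=69
step 11: append 56 -> window=[21, 69, 56] -> max=69
step 12: append 37 -> window=[69, 56, 37] -> max=69
step 13: append 45 -> window=[56, 37, 45] -> max=56
step 14: append 30 -> window=[37, 45, 30] -> max=45
step 15: append 21 -> window=[45, 30, 21] -> max=45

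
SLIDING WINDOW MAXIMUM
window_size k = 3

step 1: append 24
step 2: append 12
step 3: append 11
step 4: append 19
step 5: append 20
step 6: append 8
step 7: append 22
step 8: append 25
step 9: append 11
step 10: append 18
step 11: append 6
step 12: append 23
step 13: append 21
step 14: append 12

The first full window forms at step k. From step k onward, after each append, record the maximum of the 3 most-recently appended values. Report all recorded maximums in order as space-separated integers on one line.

step 1: append 24 -> window=[24] (not full yet)
step 2: append 12 -> window=[24, 12] (not full yet)
step 3: append 11 -> window=[24, 12, 11] -> max=24
step 4: append 19 -> window=[12, 11, 19] -> max=19
step 5: append 20 -> window=[11, 19, 20] -> max=20
step 6: append 8 -> window=[19, 20, 8] -> max=20
step 7: append 22 -> window=[20, 8, 22] -> max=22
step 8: append 25 -> window=[8, 22, 25] -> max=25
step 9: append 11 -> window=[22, 25, 11] -> max=25
step 10: append 18 -> window=[25, 11, 18] -> max=25
step 11: append 6 -> window=[11, 18, 6] -> max=18
step 12: append 23 -> window=[18, 6, 23] -> max=23
step 13: append 21 -> window=[6, 23, 21] -> max=23
step 14: append 12 -> window=[23, 21, 12] -> max=23

Answer: 24 19 20 20 22 25 25 25 18 23 23 23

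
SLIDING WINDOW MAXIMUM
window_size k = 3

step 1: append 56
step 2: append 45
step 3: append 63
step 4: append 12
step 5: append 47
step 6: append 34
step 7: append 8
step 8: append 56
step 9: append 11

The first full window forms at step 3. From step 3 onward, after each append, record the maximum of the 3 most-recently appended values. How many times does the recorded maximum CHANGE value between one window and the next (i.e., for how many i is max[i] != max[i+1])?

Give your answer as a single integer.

Answer: 2

Derivation:
step 1: append 56 -> window=[56] (not full yet)
step 2: append 45 -> window=[56, 45] (not full yet)
step 3: append 63 -> window=[56, 45, 63] -> max=63
step 4: append 12 -> window=[45, 63, 12] -> max=63
step 5: append 47 -> window=[63, 12, 47] -> max=63
step 6: append 34 -> window=[12, 47, 34] -> max=47
step 7: append 8 -> window=[47, 34, 8] -> max=47
step 8: append 56 -> window=[34, 8, 56] -> max=56
step 9: append 11 -> window=[8, 56, 11] -> max=56
Recorded maximums: 63 63 63 47 47 56 56
Changes between consecutive maximums: 2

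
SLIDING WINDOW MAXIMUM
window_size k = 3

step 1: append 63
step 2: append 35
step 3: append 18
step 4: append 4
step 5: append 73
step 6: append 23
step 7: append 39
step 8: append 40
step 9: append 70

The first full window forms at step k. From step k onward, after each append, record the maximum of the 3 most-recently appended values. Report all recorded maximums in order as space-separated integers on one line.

step 1: append 63 -> window=[63] (not full yet)
step 2: append 35 -> window=[63, 35] (not full yet)
step 3: append 18 -> window=[63, 35, 18] -> max=63
step 4: append 4 -> window=[35, 18, 4] -> max=35
step 5: append 73 -> window=[18, 4, 73] -> max=73
step 6: append 23 -> window=[4, 73, 23] -> max=73
step 7: append 39 -> window=[73, 23, 39] -> max=73
step 8: append 40 -> window=[23, 39, 40] -> max=40
step 9: append 70 -> window=[39, 40, 70] -> max=70

Answer: 63 35 73 73 73 40 70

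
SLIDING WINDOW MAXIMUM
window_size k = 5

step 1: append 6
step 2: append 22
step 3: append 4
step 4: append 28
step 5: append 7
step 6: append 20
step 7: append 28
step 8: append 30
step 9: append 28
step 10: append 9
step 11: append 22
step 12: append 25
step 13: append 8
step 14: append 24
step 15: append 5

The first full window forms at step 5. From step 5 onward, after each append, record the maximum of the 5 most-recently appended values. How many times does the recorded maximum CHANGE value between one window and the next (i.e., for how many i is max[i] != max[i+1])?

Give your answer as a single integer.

step 1: append 6 -> window=[6] (not full yet)
step 2: append 22 -> window=[6, 22] (not full yet)
step 3: append 4 -> window=[6, 22, 4] (not full yet)
step 4: append 28 -> window=[6, 22, 4, 28] (not full yet)
step 5: append 7 -> window=[6, 22, 4, 28, 7] -> max=28
step 6: append 20 -> window=[22, 4, 28, 7, 20] -> max=28
step 7: append 28 -> window=[4, 28, 7, 20, 28] -> max=28
step 8: append 30 -> window=[28, 7, 20, 28, 30] -> max=30
step 9: append 28 -> window=[7, 20, 28, 30, 28] -> max=30
step 10: append 9 -> window=[20, 28, 30, 28, 9] -> max=30
step 11: append 22 -> window=[28, 30, 28, 9, 22] -> max=30
step 12: append 25 -> window=[30, 28, 9, 22, 25] -> max=30
step 13: append 8 -> window=[28, 9, 22, 25, 8] -> max=28
step 14: append 24 -> window=[9, 22, 25, 8, 24] -> max=25
step 15: append 5 -> window=[22, 25, 8, 24, 5] -> max=25
Recorded maximums: 28 28 28 30 30 30 30 30 28 25 25
Changes between consecutive maximums: 3

Answer: 3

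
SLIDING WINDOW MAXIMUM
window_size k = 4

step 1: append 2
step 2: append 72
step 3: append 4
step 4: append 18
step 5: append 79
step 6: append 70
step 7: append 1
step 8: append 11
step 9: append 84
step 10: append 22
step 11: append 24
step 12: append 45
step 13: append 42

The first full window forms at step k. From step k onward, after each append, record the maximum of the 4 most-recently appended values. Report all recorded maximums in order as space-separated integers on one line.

step 1: append 2 -> window=[2] (not full yet)
step 2: append 72 -> window=[2, 72] (not full yet)
step 3: append 4 -> window=[2, 72, 4] (not full yet)
step 4: append 18 -> window=[2, 72, 4, 18] -> max=72
step 5: append 79 -> window=[72, 4, 18, 79] -> max=79
step 6: append 70 -> window=[4, 18, 79, 70] -> max=79
step 7: append 1 -> window=[18, 79, 70, 1] -> max=79
step 8: append 11 -> window=[79, 70, 1, 11] -> max=79
step 9: append 84 -> window=[70, 1, 11, 84] -> max=84
step 10: append 22 -> window=[1, 11, 84, 22] -> max=84
step 11: append 24 -> window=[11, 84, 22, 24] -> max=84
step 12: append 45 -> window=[84, 22, 24, 45] -> max=84
step 13: append 42 -> window=[22, 24, 45, 42] -> max=45

Answer: 72 79 79 79 79 84 84 84 84 45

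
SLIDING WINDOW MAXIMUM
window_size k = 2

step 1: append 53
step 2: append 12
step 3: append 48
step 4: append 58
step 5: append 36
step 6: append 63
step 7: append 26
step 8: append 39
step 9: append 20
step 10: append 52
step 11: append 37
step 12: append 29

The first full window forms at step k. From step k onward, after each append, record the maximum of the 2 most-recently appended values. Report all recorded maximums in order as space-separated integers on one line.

step 1: append 53 -> window=[53] (not full yet)
step 2: append 12 -> window=[53, 12] -> max=53
step 3: append 48 -> window=[12, 48] -> max=48
step 4: append 58 -> window=[48, 58] -> max=58
step 5: append 36 -> window=[58, 36] -> max=58
step 6: append 63 -> window=[36, 63] -> max=63
step 7: append 26 -> window=[63, 26] -> max=63
step 8: append 39 -> window=[26, 39] -> max=39
step 9: append 20 -> window=[39, 20] -> max=39
step 10: append 52 -> window=[20, 52] -> max=52
step 11: append 37 -> window=[52, 37] -> max=52
step 12: append 29 -> window=[37, 29] -> max=37

Answer: 53 48 58 58 63 63 39 39 52 52 37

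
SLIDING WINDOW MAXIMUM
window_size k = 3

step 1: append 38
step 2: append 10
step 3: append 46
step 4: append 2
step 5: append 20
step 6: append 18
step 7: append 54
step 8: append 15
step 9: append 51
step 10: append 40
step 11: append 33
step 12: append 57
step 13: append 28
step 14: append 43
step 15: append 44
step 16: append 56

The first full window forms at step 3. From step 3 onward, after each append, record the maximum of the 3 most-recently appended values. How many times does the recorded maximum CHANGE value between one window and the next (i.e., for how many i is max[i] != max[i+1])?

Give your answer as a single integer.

step 1: append 38 -> window=[38] (not full yet)
step 2: append 10 -> window=[38, 10] (not full yet)
step 3: append 46 -> window=[38, 10, 46] -> max=46
step 4: append 2 -> window=[10, 46, 2] -> max=46
step 5: append 20 -> window=[46, 2, 20] -> max=46
step 6: append 18 -> window=[2, 20, 18] -> max=20
step 7: append 54 -> window=[20, 18, 54] -> max=54
step 8: append 15 -> window=[18, 54, 15] -> max=54
step 9: append 51 -> window=[54, 15, 51] -> max=54
step 10: append 40 -> window=[15, 51, 40] -> max=51
step 11: append 33 -> window=[51, 40, 33] -> max=51
step 12: append 57 -> window=[40, 33, 57] -> max=57
step 13: append 28 -> window=[33, 57, 28] -> max=57
step 14: append 43 -> window=[57, 28, 43] -> max=57
step 15: append 44 -> window=[28, 43, 44] -> max=44
step 16: append 56 -> window=[43, 44, 56] -> max=56
Recorded maximums: 46 46 46 20 54 54 54 51 51 57 57 57 44 56
Changes between consecutive maximums: 6

Answer: 6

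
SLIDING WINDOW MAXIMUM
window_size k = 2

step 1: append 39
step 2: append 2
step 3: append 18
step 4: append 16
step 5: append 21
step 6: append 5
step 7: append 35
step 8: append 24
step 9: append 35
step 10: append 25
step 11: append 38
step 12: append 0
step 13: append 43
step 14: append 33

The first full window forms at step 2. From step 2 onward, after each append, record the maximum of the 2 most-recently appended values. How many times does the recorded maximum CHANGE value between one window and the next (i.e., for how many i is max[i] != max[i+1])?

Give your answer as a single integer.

Answer: 5

Derivation:
step 1: append 39 -> window=[39] (not full yet)
step 2: append 2 -> window=[39, 2] -> max=39
step 3: append 18 -> window=[2, 18] -> max=18
step 4: append 16 -> window=[18, 16] -> max=18
step 5: append 21 -> window=[16, 21] -> max=21
step 6: append 5 -> window=[21, 5] -> max=21
step 7: append 35 -> window=[5, 35] -> max=35
step 8: append 24 -> window=[35, 24] -> max=35
step 9: append 35 -> window=[24, 35] -> max=35
step 10: append 25 -> window=[35, 25] -> max=35
step 11: append 38 -> window=[25, 38] -> max=38
step 12: append 0 -> window=[38, 0] -> max=38
step 13: append 43 -> window=[0, 43] -> max=43
step 14: append 33 -> window=[43, 33] -> max=43
Recorded maximums: 39 18 18 21 21 35 35 35 35 38 38 43 43
Changes between consecutive maximums: 5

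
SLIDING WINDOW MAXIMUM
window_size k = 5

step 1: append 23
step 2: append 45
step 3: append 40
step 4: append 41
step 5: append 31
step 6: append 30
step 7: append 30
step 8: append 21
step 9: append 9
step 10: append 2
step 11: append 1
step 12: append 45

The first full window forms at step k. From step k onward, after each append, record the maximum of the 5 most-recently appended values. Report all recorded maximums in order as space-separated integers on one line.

Answer: 45 45 41 41 31 30 30 45

Derivation:
step 1: append 23 -> window=[23] (not full yet)
step 2: append 45 -> window=[23, 45] (not full yet)
step 3: append 40 -> window=[23, 45, 40] (not full yet)
step 4: append 41 -> window=[23, 45, 40, 41] (not full yet)
step 5: append 31 -> window=[23, 45, 40, 41, 31] -> max=45
step 6: append 30 -> window=[45, 40, 41, 31, 30] -> max=45
step 7: append 30 -> window=[40, 41, 31, 30, 30] -> max=41
step 8: append 21 -> window=[41, 31, 30, 30, 21] -> max=41
step 9: append 9 -> window=[31, 30, 30, 21, 9] -> max=31
step 10: append 2 -> window=[30, 30, 21, 9, 2] -> max=30
step 11: append 1 -> window=[30, 21, 9, 2, 1] -> max=30
step 12: append 45 -> window=[21, 9, 2, 1, 45] -> max=45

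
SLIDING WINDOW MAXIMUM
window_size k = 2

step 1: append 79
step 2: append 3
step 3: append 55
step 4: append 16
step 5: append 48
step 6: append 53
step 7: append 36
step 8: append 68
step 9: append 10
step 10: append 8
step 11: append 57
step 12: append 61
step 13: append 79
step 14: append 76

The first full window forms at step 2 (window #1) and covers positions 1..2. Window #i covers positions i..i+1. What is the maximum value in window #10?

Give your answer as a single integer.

Answer: 57

Derivation:
step 1: append 79 -> window=[79] (not full yet)
step 2: append 3 -> window=[79, 3] -> max=79
step 3: append 55 -> window=[3, 55] -> max=55
step 4: append 16 -> window=[55, 16] -> max=55
step 5: append 48 -> window=[16, 48] -> max=48
step 6: append 53 -> window=[48, 53] -> max=53
step 7: append 36 -> window=[53, 36] -> max=53
step 8: append 68 -> window=[36, 68] -> max=68
step 9: append 10 -> window=[68, 10] -> max=68
step 10: append 8 -> window=[10, 8] -> max=10
step 11: append 57 -> window=[8, 57] -> max=57
Window #10 max = 57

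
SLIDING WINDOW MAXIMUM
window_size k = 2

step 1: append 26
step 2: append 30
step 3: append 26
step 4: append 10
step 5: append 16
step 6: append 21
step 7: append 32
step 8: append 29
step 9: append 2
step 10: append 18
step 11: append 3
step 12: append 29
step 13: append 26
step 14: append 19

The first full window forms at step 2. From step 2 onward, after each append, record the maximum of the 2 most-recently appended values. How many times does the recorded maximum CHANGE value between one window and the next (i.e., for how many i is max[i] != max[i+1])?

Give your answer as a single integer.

step 1: append 26 -> window=[26] (not full yet)
step 2: append 30 -> window=[26, 30] -> max=30
step 3: append 26 -> window=[30, 26] -> max=30
step 4: append 10 -> window=[26, 10] -> max=26
step 5: append 16 -> window=[10, 16] -> max=16
step 6: append 21 -> window=[16, 21] -> max=21
step 7: append 32 -> window=[21, 32] -> max=32
step 8: append 29 -> window=[32, 29] -> max=32
step 9: append 2 -> window=[29, 2] -> max=29
step 10: append 18 -> window=[2, 18] -> max=18
step 11: append 3 -> window=[18, 3] -> max=18
step 12: append 29 -> window=[3, 29] -> max=29
step 13: append 26 -> window=[29, 26] -> max=29
step 14: append 19 -> window=[26, 19] -> max=26
Recorded maximums: 30 30 26 16 21 32 32 29 18 18 29 29 26
Changes between consecutive maximums: 8

Answer: 8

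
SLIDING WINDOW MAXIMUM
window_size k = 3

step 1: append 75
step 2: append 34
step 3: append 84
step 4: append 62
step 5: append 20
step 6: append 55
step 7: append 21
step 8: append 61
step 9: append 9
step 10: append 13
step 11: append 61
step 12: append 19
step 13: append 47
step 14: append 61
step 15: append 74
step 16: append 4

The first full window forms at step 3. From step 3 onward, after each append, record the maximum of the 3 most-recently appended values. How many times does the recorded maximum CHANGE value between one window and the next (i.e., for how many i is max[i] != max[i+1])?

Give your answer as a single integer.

step 1: append 75 -> window=[75] (not full yet)
step 2: append 34 -> window=[75, 34] (not full yet)
step 3: append 84 -> window=[75, 34, 84] -> max=84
step 4: append 62 -> window=[34, 84, 62] -> max=84
step 5: append 20 -> window=[84, 62, 20] -> max=84
step 6: append 55 -> window=[62, 20, 55] -> max=62
step 7: append 21 -> window=[20, 55, 21] -> max=55
step 8: append 61 -> window=[55, 21, 61] -> max=61
step 9: append 9 -> window=[21, 61, 9] -> max=61
step 10: append 13 -> window=[61, 9, 13] -> max=61
step 11: append 61 -> window=[9, 13, 61] -> max=61
step 12: append 19 -> window=[13, 61, 19] -> max=61
step 13: append 47 -> window=[61, 19, 47] -> max=61
step 14: append 61 -> window=[19, 47, 61] -> max=61
step 15: append 74 -> window=[47, 61, 74] -> max=74
step 16: append 4 -> window=[61, 74, 4] -> max=74
Recorded maximums: 84 84 84 62 55 61 61 61 61 61 61 61 74 74
Changes between consecutive maximums: 4

Answer: 4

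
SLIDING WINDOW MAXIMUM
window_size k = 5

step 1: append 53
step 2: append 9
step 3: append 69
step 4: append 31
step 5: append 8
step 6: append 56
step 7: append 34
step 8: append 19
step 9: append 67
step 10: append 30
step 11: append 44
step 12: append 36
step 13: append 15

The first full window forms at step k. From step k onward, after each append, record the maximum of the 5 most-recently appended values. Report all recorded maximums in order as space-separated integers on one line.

Answer: 69 69 69 56 67 67 67 67 67

Derivation:
step 1: append 53 -> window=[53] (not full yet)
step 2: append 9 -> window=[53, 9] (not full yet)
step 3: append 69 -> window=[53, 9, 69] (not full yet)
step 4: append 31 -> window=[53, 9, 69, 31] (not full yet)
step 5: append 8 -> window=[53, 9, 69, 31, 8] -> max=69
step 6: append 56 -> window=[9, 69, 31, 8, 56] -> max=69
step 7: append 34 -> window=[69, 31, 8, 56, 34] -> max=69
step 8: append 19 -> window=[31, 8, 56, 34, 19] -> max=56
step 9: append 67 -> window=[8, 56, 34, 19, 67] -> max=67
step 10: append 30 -> window=[56, 34, 19, 67, 30] -> max=67
step 11: append 44 -> window=[34, 19, 67, 30, 44] -> max=67
step 12: append 36 -> window=[19, 67, 30, 44, 36] -> max=67
step 13: append 15 -> window=[67, 30, 44, 36, 15] -> max=67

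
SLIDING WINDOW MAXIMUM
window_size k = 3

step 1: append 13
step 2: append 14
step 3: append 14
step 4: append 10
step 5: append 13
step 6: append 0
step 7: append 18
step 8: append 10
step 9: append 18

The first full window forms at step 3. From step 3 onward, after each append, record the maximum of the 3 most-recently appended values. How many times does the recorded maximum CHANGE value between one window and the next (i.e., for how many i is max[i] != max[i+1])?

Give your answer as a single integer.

step 1: append 13 -> window=[13] (not full yet)
step 2: append 14 -> window=[13, 14] (not full yet)
step 3: append 14 -> window=[13, 14, 14] -> max=14
step 4: append 10 -> window=[14, 14, 10] -> max=14
step 5: append 13 -> window=[14, 10, 13] -> max=14
step 6: append 0 -> window=[10, 13, 0] -> max=13
step 7: append 18 -> window=[13, 0, 18] -> max=18
step 8: append 10 -> window=[0, 18, 10] -> max=18
step 9: append 18 -> window=[18, 10, 18] -> max=18
Recorded maximums: 14 14 14 13 18 18 18
Changes between consecutive maximums: 2

Answer: 2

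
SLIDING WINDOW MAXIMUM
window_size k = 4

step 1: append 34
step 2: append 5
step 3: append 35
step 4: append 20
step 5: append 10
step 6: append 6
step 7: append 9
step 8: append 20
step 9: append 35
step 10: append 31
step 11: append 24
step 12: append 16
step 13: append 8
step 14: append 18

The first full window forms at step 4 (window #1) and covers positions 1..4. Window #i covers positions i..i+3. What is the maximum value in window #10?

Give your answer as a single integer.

step 1: append 34 -> window=[34] (not full yet)
step 2: append 5 -> window=[34, 5] (not full yet)
step 3: append 35 -> window=[34, 5, 35] (not full yet)
step 4: append 20 -> window=[34, 5, 35, 20] -> max=35
step 5: append 10 -> window=[5, 35, 20, 10] -> max=35
step 6: append 6 -> window=[35, 20, 10, 6] -> max=35
step 7: append 9 -> window=[20, 10, 6, 9] -> max=20
step 8: append 20 -> window=[10, 6, 9, 20] -> max=20
step 9: append 35 -> window=[6, 9, 20, 35] -> max=35
step 10: append 31 -> window=[9, 20, 35, 31] -> max=35
step 11: append 24 -> window=[20, 35, 31, 24] -> max=35
step 12: append 16 -> window=[35, 31, 24, 16] -> max=35
step 13: append 8 -> window=[31, 24, 16, 8] -> max=31
Window #10 max = 31

Answer: 31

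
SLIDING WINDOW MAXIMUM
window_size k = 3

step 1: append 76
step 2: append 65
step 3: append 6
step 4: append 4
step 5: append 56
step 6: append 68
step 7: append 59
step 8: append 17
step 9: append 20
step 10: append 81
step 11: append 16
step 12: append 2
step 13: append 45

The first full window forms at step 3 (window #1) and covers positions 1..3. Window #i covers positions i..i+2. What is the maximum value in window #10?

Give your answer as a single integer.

Answer: 81

Derivation:
step 1: append 76 -> window=[76] (not full yet)
step 2: append 65 -> window=[76, 65] (not full yet)
step 3: append 6 -> window=[76, 65, 6] -> max=76
step 4: append 4 -> window=[65, 6, 4] -> max=65
step 5: append 56 -> window=[6, 4, 56] -> max=56
step 6: append 68 -> window=[4, 56, 68] -> max=68
step 7: append 59 -> window=[56, 68, 59] -> max=68
step 8: append 17 -> window=[68, 59, 17] -> max=68
step 9: append 20 -> window=[59, 17, 20] -> max=59
step 10: append 81 -> window=[17, 20, 81] -> max=81
step 11: append 16 -> window=[20, 81, 16] -> max=81
step 12: append 2 -> window=[81, 16, 2] -> max=81
Window #10 max = 81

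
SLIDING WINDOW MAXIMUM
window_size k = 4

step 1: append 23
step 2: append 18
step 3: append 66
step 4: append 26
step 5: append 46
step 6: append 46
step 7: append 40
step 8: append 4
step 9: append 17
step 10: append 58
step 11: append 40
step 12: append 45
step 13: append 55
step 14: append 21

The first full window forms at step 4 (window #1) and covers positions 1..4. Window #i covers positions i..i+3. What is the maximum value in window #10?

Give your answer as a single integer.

Answer: 58

Derivation:
step 1: append 23 -> window=[23] (not full yet)
step 2: append 18 -> window=[23, 18] (not full yet)
step 3: append 66 -> window=[23, 18, 66] (not full yet)
step 4: append 26 -> window=[23, 18, 66, 26] -> max=66
step 5: append 46 -> window=[18, 66, 26, 46] -> max=66
step 6: append 46 -> window=[66, 26, 46, 46] -> max=66
step 7: append 40 -> window=[26, 46, 46, 40] -> max=46
step 8: append 4 -> window=[46, 46, 40, 4] -> max=46
step 9: append 17 -> window=[46, 40, 4, 17] -> max=46
step 10: append 58 -> window=[40, 4, 17, 58] -> max=58
step 11: append 40 -> window=[4, 17, 58, 40] -> max=58
step 12: append 45 -> window=[17, 58, 40, 45] -> max=58
step 13: append 55 -> window=[58, 40, 45, 55] -> max=58
Window #10 max = 58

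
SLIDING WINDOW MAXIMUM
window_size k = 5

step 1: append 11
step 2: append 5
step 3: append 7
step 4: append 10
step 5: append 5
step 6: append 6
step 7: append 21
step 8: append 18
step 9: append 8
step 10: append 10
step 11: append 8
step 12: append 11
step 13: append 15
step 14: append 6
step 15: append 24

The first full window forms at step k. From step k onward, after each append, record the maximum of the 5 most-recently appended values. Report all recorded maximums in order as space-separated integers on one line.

Answer: 11 10 21 21 21 21 21 18 15 15 24

Derivation:
step 1: append 11 -> window=[11] (not full yet)
step 2: append 5 -> window=[11, 5] (not full yet)
step 3: append 7 -> window=[11, 5, 7] (not full yet)
step 4: append 10 -> window=[11, 5, 7, 10] (not full yet)
step 5: append 5 -> window=[11, 5, 7, 10, 5] -> max=11
step 6: append 6 -> window=[5, 7, 10, 5, 6] -> max=10
step 7: append 21 -> window=[7, 10, 5, 6, 21] -> max=21
step 8: append 18 -> window=[10, 5, 6, 21, 18] -> max=21
step 9: append 8 -> window=[5, 6, 21, 18, 8] -> max=21
step 10: append 10 -> window=[6, 21, 18, 8, 10] -> max=21
step 11: append 8 -> window=[21, 18, 8, 10, 8] -> max=21
step 12: append 11 -> window=[18, 8, 10, 8, 11] -> max=18
step 13: append 15 -> window=[8, 10, 8, 11, 15] -> max=15
step 14: append 6 -> window=[10, 8, 11, 15, 6] -> max=15
step 15: append 24 -> window=[8, 11, 15, 6, 24] -> max=24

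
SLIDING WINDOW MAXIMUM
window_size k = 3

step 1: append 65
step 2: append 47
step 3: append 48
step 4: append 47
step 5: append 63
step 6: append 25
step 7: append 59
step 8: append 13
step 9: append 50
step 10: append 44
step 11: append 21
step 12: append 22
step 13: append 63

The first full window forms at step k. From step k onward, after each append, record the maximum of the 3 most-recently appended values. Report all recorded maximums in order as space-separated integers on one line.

step 1: append 65 -> window=[65] (not full yet)
step 2: append 47 -> window=[65, 47] (not full yet)
step 3: append 48 -> window=[65, 47, 48] -> max=65
step 4: append 47 -> window=[47, 48, 47] -> max=48
step 5: append 63 -> window=[48, 47, 63] -> max=63
step 6: append 25 -> window=[47, 63, 25] -> max=63
step 7: append 59 -> window=[63, 25, 59] -> max=63
step 8: append 13 -> window=[25, 59, 13] -> max=59
step 9: append 50 -> window=[59, 13, 50] -> max=59
step 10: append 44 -> window=[13, 50, 44] -> max=50
step 11: append 21 -> window=[50, 44, 21] -> max=50
step 12: append 22 -> window=[44, 21, 22] -> max=44
step 13: append 63 -> window=[21, 22, 63] -> max=63

Answer: 65 48 63 63 63 59 59 50 50 44 63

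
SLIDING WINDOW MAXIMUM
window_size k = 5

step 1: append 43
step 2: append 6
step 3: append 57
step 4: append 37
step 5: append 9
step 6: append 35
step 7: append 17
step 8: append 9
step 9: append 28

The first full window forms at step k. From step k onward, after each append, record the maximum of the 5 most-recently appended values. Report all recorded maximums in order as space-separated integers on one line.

Answer: 57 57 57 37 35

Derivation:
step 1: append 43 -> window=[43] (not full yet)
step 2: append 6 -> window=[43, 6] (not full yet)
step 3: append 57 -> window=[43, 6, 57] (not full yet)
step 4: append 37 -> window=[43, 6, 57, 37] (not full yet)
step 5: append 9 -> window=[43, 6, 57, 37, 9] -> max=57
step 6: append 35 -> window=[6, 57, 37, 9, 35] -> max=57
step 7: append 17 -> window=[57, 37, 9, 35, 17] -> max=57
step 8: append 9 -> window=[37, 9, 35, 17, 9] -> max=37
step 9: append 28 -> window=[9, 35, 17, 9, 28] -> max=35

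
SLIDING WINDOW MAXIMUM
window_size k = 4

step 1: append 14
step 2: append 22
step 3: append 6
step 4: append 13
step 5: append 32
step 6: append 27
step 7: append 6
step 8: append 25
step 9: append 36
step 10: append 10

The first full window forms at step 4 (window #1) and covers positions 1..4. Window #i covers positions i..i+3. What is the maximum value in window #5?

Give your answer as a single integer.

step 1: append 14 -> window=[14] (not full yet)
step 2: append 22 -> window=[14, 22] (not full yet)
step 3: append 6 -> window=[14, 22, 6] (not full yet)
step 4: append 13 -> window=[14, 22, 6, 13] -> max=22
step 5: append 32 -> window=[22, 6, 13, 32] -> max=32
step 6: append 27 -> window=[6, 13, 32, 27] -> max=32
step 7: append 6 -> window=[13, 32, 27, 6] -> max=32
step 8: append 25 -> window=[32, 27, 6, 25] -> max=32
Window #5 max = 32

Answer: 32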